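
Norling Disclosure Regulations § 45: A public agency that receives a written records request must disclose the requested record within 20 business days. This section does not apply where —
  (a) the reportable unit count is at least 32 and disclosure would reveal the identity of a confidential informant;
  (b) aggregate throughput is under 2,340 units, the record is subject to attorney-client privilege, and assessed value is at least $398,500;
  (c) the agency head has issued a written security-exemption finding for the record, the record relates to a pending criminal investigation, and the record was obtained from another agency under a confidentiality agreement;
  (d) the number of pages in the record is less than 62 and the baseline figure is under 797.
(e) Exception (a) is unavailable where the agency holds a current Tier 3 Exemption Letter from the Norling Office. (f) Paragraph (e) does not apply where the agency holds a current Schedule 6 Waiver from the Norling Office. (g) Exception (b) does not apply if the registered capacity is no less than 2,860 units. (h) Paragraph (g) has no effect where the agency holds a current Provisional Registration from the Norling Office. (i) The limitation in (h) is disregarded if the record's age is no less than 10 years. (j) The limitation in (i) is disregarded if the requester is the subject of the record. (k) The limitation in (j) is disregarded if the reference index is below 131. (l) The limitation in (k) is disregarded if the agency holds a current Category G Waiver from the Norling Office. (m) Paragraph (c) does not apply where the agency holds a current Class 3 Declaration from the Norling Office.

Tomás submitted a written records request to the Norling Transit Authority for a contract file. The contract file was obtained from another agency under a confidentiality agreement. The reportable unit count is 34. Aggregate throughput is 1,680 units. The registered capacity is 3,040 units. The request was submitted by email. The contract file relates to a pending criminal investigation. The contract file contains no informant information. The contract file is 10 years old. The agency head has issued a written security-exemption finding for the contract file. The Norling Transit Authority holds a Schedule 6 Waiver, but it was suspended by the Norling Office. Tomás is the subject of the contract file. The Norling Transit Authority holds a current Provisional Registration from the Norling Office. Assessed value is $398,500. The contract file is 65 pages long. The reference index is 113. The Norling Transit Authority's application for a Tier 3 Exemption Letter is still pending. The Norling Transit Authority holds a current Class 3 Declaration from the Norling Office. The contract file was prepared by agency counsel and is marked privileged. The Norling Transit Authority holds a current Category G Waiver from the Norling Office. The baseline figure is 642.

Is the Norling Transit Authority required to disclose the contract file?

Exception (a) fails — the contract file contains no informant information.
All of (b)'s requirements are met (aggregate throughput is 1,680 units, under the 2,340 units limit; the contract file is privileged; assessed value is $398,500, meeting the $398,500 threshold). Applying paragraphs (g)–(l): (g) would limit (b) — the registered capacity is 3,040 units, meeting the 2,860 units threshold — but (h) sets (g) aside: (h) operates against (g): a current Provisional Registration is held. (i) is triggered (the record's age is 10 years, meeting the 10 years threshold), but is itself disapplied by (j): (j) operates against (i): Tomás is the subject of the contract file. (k) applies (the reference index is 113, below the 131 limit), but is overridden by (l): (l) applies — a current Category G Waiver is held. Exception (b) stands.
Exception (c): a written security-exemption finding has been issued; the contract file relates to a pending investigation; the contract file was obtained under a confidentiality agreement — every condition holds. Turning to paragraph (m): (m) operates — a current Class 3 Declaration is held. So (c) is unavailable.
Exception (d) requires that the number of pages in the record is less than 62; but the number of pages in the record is 65, not less than 62, so (d) is unavailable.

No — exception (b) applies; the Norling Transit Authority is not required to disclose the contract file.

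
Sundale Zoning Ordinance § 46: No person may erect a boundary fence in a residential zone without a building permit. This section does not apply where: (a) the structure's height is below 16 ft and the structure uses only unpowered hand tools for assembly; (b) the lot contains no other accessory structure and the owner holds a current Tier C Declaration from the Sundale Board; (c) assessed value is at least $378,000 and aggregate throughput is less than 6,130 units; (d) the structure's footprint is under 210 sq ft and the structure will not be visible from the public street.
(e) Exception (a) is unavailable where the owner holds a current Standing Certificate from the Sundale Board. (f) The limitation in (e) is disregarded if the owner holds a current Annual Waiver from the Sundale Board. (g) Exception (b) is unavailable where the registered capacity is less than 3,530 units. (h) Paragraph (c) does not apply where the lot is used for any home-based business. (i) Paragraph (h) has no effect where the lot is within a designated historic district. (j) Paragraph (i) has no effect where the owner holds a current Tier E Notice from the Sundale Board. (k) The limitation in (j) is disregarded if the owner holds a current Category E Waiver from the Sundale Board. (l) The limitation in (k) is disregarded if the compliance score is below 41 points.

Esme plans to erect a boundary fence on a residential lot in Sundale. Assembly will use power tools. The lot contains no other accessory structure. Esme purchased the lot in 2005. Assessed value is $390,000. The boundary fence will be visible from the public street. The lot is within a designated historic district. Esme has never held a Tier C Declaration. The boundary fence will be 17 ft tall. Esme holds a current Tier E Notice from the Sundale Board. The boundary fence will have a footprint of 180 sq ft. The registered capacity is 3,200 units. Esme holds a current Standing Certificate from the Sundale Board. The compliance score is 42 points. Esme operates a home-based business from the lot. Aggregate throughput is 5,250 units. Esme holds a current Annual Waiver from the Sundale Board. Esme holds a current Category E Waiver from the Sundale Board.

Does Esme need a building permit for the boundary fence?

No — exception (c) applies; Esme does not need a building permit.

Exception (a) does not apply: the structure's height is 17 ft, not below 16 ft.
Exception (b) does not apply: there is no Tier C Declaration in force.
Exception (c) is satisfied on its face — assessed value is $390,000, meeting the $378,000 threshold; aggregate throughput is 5,250 units, less than the 6,130 units limit. Under paragraphs (h)–(l): (h) would limit (c) — a home-based business operates on the lot — but (i) sets (h) aside: (i) operates against (h): the lot is in a historic district. (j) is engaged (a current Tier E Notice is held), but is set aside by (k): (k) is triggered — a current Category E Waiver is held. (l) is inapplicable (the compliance score is 42 points, not below 41 points), so (k) stands. (c) remains available.
Exception (d) requires that the structure will not be visible from the public street; but the structure will be visible from the street, so (d) is unavailable.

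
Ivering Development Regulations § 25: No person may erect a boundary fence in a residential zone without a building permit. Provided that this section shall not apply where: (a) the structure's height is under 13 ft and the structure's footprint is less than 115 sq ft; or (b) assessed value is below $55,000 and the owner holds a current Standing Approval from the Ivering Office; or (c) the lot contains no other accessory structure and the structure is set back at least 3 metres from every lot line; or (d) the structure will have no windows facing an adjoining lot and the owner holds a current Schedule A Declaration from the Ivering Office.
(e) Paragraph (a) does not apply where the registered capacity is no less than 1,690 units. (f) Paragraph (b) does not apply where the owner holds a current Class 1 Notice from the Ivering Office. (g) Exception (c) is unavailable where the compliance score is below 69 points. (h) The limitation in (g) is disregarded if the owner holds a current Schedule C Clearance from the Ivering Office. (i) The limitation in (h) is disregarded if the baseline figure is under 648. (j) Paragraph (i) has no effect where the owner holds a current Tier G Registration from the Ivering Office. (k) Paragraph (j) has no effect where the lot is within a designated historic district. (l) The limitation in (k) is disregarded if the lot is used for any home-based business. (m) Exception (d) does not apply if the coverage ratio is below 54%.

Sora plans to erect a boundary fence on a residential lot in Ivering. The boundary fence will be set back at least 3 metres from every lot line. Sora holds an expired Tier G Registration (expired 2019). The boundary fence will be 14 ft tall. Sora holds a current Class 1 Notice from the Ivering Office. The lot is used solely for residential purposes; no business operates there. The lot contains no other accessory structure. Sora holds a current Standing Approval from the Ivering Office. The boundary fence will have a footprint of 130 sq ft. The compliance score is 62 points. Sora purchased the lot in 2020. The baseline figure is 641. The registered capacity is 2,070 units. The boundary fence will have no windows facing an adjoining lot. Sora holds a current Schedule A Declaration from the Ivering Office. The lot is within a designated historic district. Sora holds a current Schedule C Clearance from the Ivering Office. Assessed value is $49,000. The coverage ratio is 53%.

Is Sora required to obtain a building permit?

Exception (a) fails — the structure's height is 14 ft, not under 13 ft.
All of (b)'s requirements are met (assessed value is $49,000, below the $55,000 limit; a current Standing Approval is held). Turning to paragraph (f): (f) is triggered — a current Class 1 Notice is held. So (b) is unavailable.
All of (c)'s requirements are met (the lot has no other accessory structure; the setback is at least 3 m on every side). However, paragraphs (g)–(l) must be considered: (g) operates against (c): the compliance score is 62 points, below the 69 points limit. (h) would limit (g) — a current Schedule C Clearance is held — but (i) sets (h) aside: (i) operates against (h): the baseline figure is 641, under the 648 limit. (j), which would lift (i), does not operate here — no current Tier G Registration is held. So (c) is unavailable.
Exception (d) is satisfied on its face — no windows face an adjoining lot; a current Schedule A Declaration is held. But applying paragraph (m): (m) operates — the coverage ratio is 53%, below the 54% limit. Exception (d) does not apply.
Every exception is unavailable, so the rule governs.

Yes — Sora must obtain a building permit.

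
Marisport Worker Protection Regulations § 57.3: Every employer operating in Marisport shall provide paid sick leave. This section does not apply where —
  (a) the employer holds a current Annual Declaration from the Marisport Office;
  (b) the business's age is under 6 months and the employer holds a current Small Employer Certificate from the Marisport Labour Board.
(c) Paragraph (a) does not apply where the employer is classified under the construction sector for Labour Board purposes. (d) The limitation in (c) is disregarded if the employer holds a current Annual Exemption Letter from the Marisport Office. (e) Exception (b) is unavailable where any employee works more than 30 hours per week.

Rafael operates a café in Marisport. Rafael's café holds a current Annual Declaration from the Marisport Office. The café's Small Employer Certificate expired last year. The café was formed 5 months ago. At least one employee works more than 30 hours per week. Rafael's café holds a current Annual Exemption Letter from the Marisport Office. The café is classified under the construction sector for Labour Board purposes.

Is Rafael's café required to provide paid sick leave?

All of (a)'s requirements are met (a current Annual Declaration is held). Applying paragraphs (c)–(d): (c) would limit (a) — the café is classified under the construction sector — but (d) sets (c) aside: (d) applies — a current Annual Exemption Letter is held. (a) remains available.
Exception (b) does not apply: the Small Employer Certificate has expired.

No — exception (a) applies; Rafael's café is not required to provide paid sick leave.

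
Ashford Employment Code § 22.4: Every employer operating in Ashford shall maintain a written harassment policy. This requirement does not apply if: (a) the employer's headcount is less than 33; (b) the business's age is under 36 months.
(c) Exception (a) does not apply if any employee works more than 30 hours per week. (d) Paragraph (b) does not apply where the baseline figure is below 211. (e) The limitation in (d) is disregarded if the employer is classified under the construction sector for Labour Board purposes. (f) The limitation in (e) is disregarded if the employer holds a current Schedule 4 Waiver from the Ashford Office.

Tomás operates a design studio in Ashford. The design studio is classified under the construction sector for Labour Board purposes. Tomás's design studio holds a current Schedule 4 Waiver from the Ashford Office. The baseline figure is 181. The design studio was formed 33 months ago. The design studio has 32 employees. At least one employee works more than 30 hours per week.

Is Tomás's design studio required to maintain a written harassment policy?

Exception (a)'s conditions are all satisfied: the employer's headcount is 32, less than the 33 limit. Turning to paragraph (c): (c) is triggered — at least one employee exceeds 30 hours/week. So (a) is unavailable.
Exception (b)'s conditions are all satisfied: the business's age is 33 months, under the 36 months limit. Turning to paragraphs (d)–(f): (d) operates against (b): the baseline figure is 181, below the 211 limit. (e) applies (the design studio is classified under the construction sector), but is set aside by (f): (f) applies — a current Schedule 4 Waiver is held. So (b) is unavailable.
None of the exceptions is available; § 22.4 applies in full.

Yes — Tomás's design studio must maintain a written harassment policy.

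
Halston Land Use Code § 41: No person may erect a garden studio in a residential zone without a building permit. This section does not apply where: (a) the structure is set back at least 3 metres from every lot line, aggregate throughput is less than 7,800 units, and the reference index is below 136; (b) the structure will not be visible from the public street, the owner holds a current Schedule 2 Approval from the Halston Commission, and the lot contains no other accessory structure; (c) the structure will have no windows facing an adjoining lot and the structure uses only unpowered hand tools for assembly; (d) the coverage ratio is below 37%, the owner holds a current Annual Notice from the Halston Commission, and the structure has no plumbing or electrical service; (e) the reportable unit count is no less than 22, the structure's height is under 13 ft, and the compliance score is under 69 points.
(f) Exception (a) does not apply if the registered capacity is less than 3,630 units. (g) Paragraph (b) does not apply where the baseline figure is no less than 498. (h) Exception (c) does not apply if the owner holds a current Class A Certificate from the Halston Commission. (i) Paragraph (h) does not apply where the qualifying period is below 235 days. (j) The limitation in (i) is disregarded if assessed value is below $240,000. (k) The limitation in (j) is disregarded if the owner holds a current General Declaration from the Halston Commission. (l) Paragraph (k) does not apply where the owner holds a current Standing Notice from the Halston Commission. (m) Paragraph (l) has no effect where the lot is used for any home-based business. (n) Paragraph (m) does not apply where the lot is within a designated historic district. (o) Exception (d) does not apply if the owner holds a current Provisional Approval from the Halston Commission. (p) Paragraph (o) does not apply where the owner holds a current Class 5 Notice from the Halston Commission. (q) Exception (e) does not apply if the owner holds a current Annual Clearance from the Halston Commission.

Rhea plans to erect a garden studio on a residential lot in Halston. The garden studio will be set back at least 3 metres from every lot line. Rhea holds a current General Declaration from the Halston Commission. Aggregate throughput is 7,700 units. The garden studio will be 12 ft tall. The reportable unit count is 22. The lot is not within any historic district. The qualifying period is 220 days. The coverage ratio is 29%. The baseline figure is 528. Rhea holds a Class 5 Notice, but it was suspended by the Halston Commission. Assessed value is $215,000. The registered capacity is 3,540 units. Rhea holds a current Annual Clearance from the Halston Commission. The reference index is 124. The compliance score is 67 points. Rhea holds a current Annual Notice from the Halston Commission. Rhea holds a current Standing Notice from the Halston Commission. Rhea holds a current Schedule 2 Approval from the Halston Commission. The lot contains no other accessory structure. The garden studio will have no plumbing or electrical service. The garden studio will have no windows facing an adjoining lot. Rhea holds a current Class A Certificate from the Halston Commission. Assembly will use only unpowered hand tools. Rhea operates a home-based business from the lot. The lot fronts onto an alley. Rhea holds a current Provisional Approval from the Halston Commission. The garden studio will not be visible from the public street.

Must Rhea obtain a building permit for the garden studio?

Exception (a) is satisfied on its face — the setback is at least 3 m on every side; aggregate throughput is 7,700 units, less than the 7,800 units limit; the reference index is 124, below the 136 limit. But applying paragraph (f): (f) operates against (a): the registered capacity is 3,540 units, less than the 3,630 units limit. So (a) is unavailable.
Exception (b) is satisfied on its face — the structure will not be visible from the street; a current Schedule 2 Approval is held; the lot has no other accessory structure. Turning to paragraph (g): (g) applies — the baseline figure is 528, meeting the 498 threshold. Exception (b) does not apply.
Exception (c) is satisfied on its face — no windows face an adjoining lot; assembly uses only hand tools. Applying paragraphs (h)–(n): (h) operates (a current Class A Certificate is held), but is set aside by (i): (i) operates against (h): the qualifying period is 220 days, below the 235 days limit. (j) would limit (i) — assessed value is $215,000, below the $240,000 limit — but (k) sets (j) aside: (k) operates against (j): a current General Declaration is held. (l) would limit (k) — a current Standing Notice is held — but (m) sets (l) aside: (m) is triggered — a home-based business operates on the lot. (n), which would lift (m), is inapplicable — the lot is not in a historic district. So (c) applies.
Exception (d)'s conditions are all satisfied: the coverage ratio is 29%, below the 37% limit; a current Annual Notice is held; there is no plumbing or electrical service. However, paragraphs (o)–(p) must be considered: (o) operates — a current Provisional Approval is held. (p) does not operate here (the Class 5 Notice is not current), so (o) stands. Exception (d) does not apply.
Exception (e) is satisfied on its face — the reportable unit count is 22, meeting the 22 threshold; the structure's height is 12 ft, under the 13 ft limit; the compliance score is 67 points, under the 69 points limit. But: (q) operates — a current Annual Clearance is held. (e) is therefore removed.

No — exception (c) applies; Rhea does not need a building permit.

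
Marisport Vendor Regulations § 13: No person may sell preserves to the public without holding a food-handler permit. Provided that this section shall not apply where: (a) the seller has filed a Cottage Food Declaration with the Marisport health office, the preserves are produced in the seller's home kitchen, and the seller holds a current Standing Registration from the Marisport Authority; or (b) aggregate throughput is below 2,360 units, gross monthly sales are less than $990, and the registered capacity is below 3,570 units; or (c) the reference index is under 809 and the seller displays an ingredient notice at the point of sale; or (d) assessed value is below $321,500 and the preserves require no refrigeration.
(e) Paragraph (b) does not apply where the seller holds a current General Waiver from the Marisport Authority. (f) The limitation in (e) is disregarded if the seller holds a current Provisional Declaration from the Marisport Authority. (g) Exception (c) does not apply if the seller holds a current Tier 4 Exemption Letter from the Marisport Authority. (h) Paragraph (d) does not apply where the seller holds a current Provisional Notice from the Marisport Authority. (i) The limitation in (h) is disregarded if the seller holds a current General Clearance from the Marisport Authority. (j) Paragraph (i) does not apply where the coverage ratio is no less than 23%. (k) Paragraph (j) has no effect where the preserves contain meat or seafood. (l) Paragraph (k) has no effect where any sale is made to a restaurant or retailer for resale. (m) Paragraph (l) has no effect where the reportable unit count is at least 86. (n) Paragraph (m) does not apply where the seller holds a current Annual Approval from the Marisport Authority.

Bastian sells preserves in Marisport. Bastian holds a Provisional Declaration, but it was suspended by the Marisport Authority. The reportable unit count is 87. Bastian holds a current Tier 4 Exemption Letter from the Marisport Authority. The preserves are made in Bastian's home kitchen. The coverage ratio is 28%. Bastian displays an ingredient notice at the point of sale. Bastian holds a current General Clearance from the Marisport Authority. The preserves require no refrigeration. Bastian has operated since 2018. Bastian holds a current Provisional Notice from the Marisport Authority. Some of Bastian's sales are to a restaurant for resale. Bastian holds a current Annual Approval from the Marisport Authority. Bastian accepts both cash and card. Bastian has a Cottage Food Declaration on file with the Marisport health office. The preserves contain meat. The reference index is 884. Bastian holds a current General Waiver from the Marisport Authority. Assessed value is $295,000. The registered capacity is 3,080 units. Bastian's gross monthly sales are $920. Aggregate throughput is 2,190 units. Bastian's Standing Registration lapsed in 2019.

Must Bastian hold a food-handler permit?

Exception (a) does not apply: there is no Standing Registration in force.
Exception (b) is satisfied on its face — aggregate throughput is 2,190 units, below the 2,360 units limit; gross monthly sales are $920, less than the $990 limit; the registered capacity is 3,080 units, below the 3,570 units limit. But applying paragraphs (e)–(f): (e) is engaged — a current General Waiver is held. (f), which would lift (e), is not triggered — the Provisional Declaration is not current. (b) is therefore removed.
Exception (c) does not apply: the reference index is 884, not under 809.
Exception (d) is satisfied on its face — assessed value is $295,000, below the $321,500 limit; the preserves are shelf-stable. But: (h) operates — a current Provisional Notice is held. (i) is engaged (a current General Clearance is held), but is overridden by (j): (j) operates — the coverage ratio is 28%, meeting the 23% threshold. (k) operates (the preserves contain meat), but is displaced by (l): (l) applies — some sales are to a restaurant for resale. (m) would limit (l) — the reportable unit count is 87, meeting the 86 threshold — but (n) sets (m) aside: (n) operates against (m): a current Annual Approval is held. Exception (d) does not apply.
None of the exceptions is available; § 13 applies in full.

Yes — Bastian must hold a food-handler permit.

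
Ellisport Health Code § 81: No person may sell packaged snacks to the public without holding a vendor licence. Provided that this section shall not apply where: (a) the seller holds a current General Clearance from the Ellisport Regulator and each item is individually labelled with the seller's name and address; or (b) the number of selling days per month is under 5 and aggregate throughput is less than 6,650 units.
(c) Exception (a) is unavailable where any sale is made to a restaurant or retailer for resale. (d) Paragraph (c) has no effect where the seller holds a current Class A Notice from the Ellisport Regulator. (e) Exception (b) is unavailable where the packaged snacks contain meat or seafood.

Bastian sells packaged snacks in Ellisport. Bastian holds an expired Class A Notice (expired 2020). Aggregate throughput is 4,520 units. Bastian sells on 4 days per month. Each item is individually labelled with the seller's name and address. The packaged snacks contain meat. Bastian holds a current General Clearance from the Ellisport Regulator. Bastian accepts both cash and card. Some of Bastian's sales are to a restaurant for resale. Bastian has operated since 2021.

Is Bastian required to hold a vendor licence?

Exception (a)'s conditions are all satisfied: a current General Clearance is held; items are individually labelled. However, paragraphs (c)–(d) must be considered: (c) is triggered — some sales are to a restaurant for resale. (d), which would lift (c), does not operate here — the Class A Notice is not current. Exception (a) does not apply.
Exception (b): the number of selling days per month is 4, under the 5 limit; aggregate throughput is 4,520 units, less than the 6,650 units limit — every condition holds. However, paragraph (e) must be considered: (e) operates against (b): the packaged snacks contain meat. Exception (b) does not apply.
No exception displaces § 81.

Yes — Bastian must hold a vendor licence.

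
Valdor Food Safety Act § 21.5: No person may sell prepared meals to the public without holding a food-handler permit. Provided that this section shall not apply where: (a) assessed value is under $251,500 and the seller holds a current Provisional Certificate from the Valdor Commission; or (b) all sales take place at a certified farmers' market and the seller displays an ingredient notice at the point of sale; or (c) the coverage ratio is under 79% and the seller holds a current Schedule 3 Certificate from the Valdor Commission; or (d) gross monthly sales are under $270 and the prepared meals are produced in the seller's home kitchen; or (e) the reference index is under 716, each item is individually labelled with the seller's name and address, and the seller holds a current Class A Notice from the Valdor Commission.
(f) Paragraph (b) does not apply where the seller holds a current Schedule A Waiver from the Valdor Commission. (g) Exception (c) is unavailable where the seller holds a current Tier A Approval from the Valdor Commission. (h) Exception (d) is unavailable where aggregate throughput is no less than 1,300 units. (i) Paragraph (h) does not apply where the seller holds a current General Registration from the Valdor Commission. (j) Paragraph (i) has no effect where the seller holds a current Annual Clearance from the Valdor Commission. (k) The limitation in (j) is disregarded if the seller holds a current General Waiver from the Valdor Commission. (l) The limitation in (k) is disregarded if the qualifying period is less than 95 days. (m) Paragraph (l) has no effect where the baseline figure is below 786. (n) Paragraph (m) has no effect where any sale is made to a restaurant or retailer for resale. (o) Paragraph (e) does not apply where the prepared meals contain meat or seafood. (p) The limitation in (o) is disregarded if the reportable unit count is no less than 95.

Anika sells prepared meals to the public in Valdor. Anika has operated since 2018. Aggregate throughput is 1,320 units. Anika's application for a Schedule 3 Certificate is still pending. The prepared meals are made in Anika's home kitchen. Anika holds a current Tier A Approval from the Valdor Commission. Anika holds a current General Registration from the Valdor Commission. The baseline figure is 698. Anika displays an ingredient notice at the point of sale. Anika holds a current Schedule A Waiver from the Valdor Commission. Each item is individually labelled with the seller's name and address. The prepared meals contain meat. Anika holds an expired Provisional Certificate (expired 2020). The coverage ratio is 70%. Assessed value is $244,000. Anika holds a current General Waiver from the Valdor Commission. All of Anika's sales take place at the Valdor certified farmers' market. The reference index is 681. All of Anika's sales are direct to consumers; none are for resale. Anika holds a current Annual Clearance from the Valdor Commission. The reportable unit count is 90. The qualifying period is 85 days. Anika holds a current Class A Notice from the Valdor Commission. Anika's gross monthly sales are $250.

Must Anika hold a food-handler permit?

No — exception (d) applies; Anika is not required to hold a food-handler permit.

Exception (a) fails — the Provisional Certificate is not current.
Exception (b): all sales are at a certified farmers' market; an ingredient notice is displayed — every condition holds. However, paragraph (f) must be considered: (f) operates against (b): a current Schedule A Waiver is held. Exception (b) does not apply.
Exception (c) fails — no current Schedule 3 Certificate is held.
Exception (d): gross monthly sales are $250, under the $270 limit; the prepared meals are home-kitchen produced — every condition holds. As to paragraphs (h)–(n): (h) operates (aggregate throughput is 1,320 units, meeting the 1,300 units threshold), but is itself disapplied by (i): (i) is triggered — a current General Registration is held. (j) operates (a current Annual Clearance is held), but yields to (k): (k) operates against (j): a current General Waiver is held. (l) would limit (k) — the qualifying period is 85 days, less than the 95 days limit — but (m) sets (l) aside: (m) operates — the baseline figure is 698, below the 786 limit. (n) is not engaged (no sales are for resale), so (m) stands. (d) remains available.
All of (e)'s requirements are met (the reference index is 681, under the 716 limit; items are individually labelled; a current Class A Notice is held). However, paragraphs (o)–(p) must be considered: (o) operates against (e): the prepared meals contain meat. (p) is inapplicable (the reportable unit count is 90, short of 95), so (o) stands. (e) is therefore removed.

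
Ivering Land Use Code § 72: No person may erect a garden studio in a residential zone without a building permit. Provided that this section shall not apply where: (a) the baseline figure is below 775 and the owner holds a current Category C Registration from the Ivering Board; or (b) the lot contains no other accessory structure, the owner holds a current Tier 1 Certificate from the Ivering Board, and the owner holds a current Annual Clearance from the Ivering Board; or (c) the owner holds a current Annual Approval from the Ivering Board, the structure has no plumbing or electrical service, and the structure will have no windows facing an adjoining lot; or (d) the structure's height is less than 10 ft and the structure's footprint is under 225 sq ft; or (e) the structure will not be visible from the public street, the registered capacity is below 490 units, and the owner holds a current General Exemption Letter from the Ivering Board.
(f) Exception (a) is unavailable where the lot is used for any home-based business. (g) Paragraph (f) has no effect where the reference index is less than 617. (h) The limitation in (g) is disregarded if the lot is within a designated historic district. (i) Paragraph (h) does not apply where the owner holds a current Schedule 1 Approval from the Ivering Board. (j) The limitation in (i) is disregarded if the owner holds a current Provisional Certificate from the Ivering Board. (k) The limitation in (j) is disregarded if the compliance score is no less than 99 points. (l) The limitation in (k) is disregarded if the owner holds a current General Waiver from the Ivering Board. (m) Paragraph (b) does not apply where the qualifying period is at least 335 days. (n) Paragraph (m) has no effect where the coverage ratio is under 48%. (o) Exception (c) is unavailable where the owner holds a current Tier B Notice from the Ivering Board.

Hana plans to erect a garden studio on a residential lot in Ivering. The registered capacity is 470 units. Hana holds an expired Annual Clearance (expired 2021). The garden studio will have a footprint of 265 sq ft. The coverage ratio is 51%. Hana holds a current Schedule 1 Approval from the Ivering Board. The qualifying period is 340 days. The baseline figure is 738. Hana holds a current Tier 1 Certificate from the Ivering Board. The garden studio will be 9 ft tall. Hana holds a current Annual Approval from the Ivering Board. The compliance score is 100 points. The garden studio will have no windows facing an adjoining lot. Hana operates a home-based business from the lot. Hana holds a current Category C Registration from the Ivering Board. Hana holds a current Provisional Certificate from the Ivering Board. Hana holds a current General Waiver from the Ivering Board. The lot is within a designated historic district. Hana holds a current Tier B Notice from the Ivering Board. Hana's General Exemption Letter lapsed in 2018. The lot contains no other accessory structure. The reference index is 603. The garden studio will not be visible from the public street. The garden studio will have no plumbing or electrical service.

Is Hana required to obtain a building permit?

Exception (a)'s conditions are all satisfied: the baseline figure is 738, below the 775 limit; a current Category C Registration is held. Turning to paragraphs (f)–(l): (f) operates — a home-based business operates on the lot. (g) applies (the reference index is 603, less than the 617 limit), but is displaced by (h): (h) operates against (g): the lot is in a historic district. (i) applies (a current Schedule 1 Approval is held), but yields to (j): (j) is engaged — a current Provisional Certificate is held. (k) is engaged (the compliance score is 100 points, meeting the 99 points threshold), but is set aside by (l): (l) applies — a current General Waiver is held. (a) is therefore removed.
Exception (b) fails — there is no Annual Clearance in force.
Exception (c) is satisfied on its face — a current Annual Approval is held; there is no plumbing or electrical service; no windows face an adjoining lot. Turning to paragraph (o): (o) operates against (c): a current Tier B Notice is held. Exception (c) does not apply.
Exception (d) fails — the structure's footprint is 265 sq ft, not under 225 sq ft.
Exception (e) requires that the owner holds a current General Exemption Letter from the Ivering Board; but no current General Exemption Letter is held, so (e) is unavailable.
No exception is made out. Hana falls within the general rule.

Yes — Hana must obtain a building permit.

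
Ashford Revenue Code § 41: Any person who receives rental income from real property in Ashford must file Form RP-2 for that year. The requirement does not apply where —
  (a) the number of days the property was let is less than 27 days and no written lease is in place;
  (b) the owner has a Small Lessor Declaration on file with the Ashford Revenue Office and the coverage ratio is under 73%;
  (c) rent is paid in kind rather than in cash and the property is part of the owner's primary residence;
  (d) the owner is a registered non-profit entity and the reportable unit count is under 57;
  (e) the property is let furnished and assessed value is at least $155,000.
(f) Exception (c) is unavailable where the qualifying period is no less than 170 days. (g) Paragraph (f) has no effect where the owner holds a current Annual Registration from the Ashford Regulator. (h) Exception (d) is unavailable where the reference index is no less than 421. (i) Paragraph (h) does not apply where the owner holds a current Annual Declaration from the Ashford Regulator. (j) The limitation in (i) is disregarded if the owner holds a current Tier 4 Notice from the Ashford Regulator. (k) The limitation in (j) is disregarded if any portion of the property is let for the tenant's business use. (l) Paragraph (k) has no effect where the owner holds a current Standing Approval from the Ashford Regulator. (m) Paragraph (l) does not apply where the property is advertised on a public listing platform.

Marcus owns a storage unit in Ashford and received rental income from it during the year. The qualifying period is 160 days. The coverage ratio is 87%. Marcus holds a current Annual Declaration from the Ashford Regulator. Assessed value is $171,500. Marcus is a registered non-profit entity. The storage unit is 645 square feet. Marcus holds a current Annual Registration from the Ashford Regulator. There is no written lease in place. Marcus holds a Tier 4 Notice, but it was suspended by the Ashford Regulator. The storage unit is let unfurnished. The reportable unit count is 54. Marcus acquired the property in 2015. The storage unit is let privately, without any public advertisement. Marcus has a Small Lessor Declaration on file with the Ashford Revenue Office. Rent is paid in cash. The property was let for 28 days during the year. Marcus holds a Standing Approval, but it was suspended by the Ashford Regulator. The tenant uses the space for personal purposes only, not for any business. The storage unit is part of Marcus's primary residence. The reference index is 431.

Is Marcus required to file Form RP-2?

No — exception (d) applies; Marcus is not required to file Form RP-2.

Exception (a) fails — the number of days the property was let is 28 days, not less than 27 days.
Exception (b) does not apply: the coverage ratio is 87%, not under 73%.
Exception (c) requires that rent is paid in kind rather than in cash; but rent is paid in cash, so (c) is unavailable.
Exception (d) is satisfied on its face — Marcus is a registered non-profit; the reportable unit count is 54, under the 57 limit. Considering the limiting provisions: (h) applies (the reference index is 431, meeting the 421 threshold), but is itself disapplied by (i): (i) operates — a current Annual Declaration is held. (j) is not engaged (no current Tier 4 Notice is held), so (i) stands. Exception (d) stands.
Exception (e) does not apply: the property is let unfurnished.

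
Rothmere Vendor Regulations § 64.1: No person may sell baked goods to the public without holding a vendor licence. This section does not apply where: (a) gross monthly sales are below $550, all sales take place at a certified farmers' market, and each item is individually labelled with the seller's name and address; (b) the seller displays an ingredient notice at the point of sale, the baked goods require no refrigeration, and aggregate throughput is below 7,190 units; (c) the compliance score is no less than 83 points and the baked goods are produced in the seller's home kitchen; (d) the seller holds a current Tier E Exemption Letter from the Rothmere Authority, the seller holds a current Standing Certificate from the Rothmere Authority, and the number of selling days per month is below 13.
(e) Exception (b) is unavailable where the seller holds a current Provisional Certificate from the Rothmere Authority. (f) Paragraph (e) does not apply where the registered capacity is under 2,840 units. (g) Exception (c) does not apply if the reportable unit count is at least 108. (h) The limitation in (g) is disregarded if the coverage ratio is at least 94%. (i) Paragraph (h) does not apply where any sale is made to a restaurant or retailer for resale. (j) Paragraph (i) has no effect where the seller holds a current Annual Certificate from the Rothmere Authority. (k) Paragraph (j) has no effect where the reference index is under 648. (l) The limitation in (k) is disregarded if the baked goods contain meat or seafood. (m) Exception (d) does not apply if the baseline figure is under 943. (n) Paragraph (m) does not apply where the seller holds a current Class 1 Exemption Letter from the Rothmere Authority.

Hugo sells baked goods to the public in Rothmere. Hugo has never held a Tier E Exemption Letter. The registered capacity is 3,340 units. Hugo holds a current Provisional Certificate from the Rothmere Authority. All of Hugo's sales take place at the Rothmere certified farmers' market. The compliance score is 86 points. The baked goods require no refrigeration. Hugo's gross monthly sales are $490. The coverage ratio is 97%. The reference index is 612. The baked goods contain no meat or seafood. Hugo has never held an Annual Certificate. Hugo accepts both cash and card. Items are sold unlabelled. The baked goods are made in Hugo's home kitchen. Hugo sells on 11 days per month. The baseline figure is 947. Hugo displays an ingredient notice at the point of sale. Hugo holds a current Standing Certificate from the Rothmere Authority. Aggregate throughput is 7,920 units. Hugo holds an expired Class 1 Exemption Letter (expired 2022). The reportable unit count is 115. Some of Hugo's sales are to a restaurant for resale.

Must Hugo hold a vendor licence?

Exception (a) requires that each item is individually labelled with the seller's name and address; but items are sold unlabelled, so (a) is unavailable.
Exception (b) fails — aggregate throughput is 7,920 units, not below 7,190 units.
All of (c)'s requirements are met (the compliance score is 86 points, meeting the 83 points threshold; the baked goods are home-kitchen produced). Turning to paragraphs (g)–(l): (g) operates — the reportable unit count is 115, meeting the 108 threshold. (h) would limit (g) — the coverage ratio is 97%, meeting the 94% threshold — but (i) sets (h) aside: (i) operates against (h): some sales are to a restaurant for resale. (j), which would lift (i), is not engaged — there is no Annual Certificate in force. Exception (c) does not apply.
Exception (d) fails — the Tier E Exemption Letter is not current.
No exception is made out. Hugo falls within the general rule.

Yes — Hugo must hold a vendor licence.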